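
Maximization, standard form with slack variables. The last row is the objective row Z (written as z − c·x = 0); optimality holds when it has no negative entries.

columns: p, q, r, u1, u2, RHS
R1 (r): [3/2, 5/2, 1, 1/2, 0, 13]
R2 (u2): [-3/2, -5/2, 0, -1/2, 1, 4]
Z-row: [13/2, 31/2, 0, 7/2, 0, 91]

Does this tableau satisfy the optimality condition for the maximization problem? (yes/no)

yes

Every Z-row coefficient is ≥ 0, so the tableau is optimal.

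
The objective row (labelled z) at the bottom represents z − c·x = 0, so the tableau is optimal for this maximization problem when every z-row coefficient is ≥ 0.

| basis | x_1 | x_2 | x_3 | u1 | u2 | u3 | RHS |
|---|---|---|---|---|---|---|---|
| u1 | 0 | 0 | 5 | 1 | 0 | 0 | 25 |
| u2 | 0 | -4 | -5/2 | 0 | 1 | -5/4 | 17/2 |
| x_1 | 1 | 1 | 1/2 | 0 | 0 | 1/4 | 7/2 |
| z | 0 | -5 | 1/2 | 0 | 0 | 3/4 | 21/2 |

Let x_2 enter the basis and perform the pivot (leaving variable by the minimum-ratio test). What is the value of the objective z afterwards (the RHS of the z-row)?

28

Ratio test on column x_2 — row 1: entry 0 ≤ 0; row 2: entry -4 ≤ 0; row 3: (7/2)/1 = 7/2. Minimum is 7/2 at row 3 (x_1 leaves); pivot element 1.
Pivot on row 3; the z-row RHS becomes 21/2 − (-5)·(7/2) = 28.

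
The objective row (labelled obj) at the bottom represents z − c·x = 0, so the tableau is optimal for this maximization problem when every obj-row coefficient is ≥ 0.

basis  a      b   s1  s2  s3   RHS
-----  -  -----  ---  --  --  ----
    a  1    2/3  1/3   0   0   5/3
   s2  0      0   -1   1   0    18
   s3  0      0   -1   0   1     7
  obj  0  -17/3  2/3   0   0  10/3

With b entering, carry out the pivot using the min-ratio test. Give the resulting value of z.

35/2

Ratio test on column b — row 1: (5/3)/(2/3) = 5/2; row 2: entry 0 ≤ 0; row 3: entry 0 ≤ 0. Minimum is 5/2 at row 1 (a leaves); pivot element 2/3.
Pivot on row 1; the obj-row RHS becomes 10/3 − (-17/3)·(5/2) = 35/2.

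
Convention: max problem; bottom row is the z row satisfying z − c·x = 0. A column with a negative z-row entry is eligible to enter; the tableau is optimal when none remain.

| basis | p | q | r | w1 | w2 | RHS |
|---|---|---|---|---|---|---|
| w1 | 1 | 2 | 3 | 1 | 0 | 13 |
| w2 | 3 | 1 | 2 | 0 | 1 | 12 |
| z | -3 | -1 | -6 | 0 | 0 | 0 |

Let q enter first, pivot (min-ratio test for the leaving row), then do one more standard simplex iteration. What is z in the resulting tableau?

Ratio test on column q — row 1: 13/2 = 13/2; row 2: 12/1 = 12. Minimum is 13/2 at row 1 (w1 leaves); pivot element 2.
Pivot on row 1; the z-row RHS becomes 0 − (-1)·(13/2) = 13/2.
Next entering variable (most negative z-row entry -9/2): r.
Ratio test on column r — row 1: (13/2)/(3/2) = 13/3; row 2: (11/2)/(1/2) = 11. Minimum is 13/3 at row 1 (q leaves); pivot element 3/2.
After the second pivot the z-row RHS is 13/2 − (-9/2)·(13/3) = 26.

26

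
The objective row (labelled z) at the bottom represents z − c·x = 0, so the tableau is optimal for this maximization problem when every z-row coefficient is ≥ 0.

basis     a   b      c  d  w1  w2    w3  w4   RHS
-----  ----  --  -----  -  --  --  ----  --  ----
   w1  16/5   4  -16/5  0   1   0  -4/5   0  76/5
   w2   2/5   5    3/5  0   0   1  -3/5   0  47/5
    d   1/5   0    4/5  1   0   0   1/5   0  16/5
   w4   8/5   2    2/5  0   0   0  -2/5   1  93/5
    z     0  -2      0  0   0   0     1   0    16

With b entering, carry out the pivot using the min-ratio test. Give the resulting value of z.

494/25

Ratio test on column b — row 1: (76/5)/4 = 19/5; row 2: (47/5)/5 = 47/25; row 3: entry 0 ≤ 0; row 4: (93/5)/2 = 93/10. Minimum is 47/25 at row 2 (w2 leaves); pivot element 5.
Pivot on row 2; the z-row RHS becomes 16 − (-2)·(47/25) = 494/25.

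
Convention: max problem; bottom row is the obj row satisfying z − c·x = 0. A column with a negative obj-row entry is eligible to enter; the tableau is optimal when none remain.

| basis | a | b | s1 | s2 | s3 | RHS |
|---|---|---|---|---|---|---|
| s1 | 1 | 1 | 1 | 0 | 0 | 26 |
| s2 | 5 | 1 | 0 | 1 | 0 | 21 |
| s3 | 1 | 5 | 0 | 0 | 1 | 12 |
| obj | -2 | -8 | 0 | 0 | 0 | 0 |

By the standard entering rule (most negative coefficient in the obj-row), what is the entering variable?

Negative obj-row entries: a: -2, b: -8.
The most negative is -8 in column b, so b enters.

b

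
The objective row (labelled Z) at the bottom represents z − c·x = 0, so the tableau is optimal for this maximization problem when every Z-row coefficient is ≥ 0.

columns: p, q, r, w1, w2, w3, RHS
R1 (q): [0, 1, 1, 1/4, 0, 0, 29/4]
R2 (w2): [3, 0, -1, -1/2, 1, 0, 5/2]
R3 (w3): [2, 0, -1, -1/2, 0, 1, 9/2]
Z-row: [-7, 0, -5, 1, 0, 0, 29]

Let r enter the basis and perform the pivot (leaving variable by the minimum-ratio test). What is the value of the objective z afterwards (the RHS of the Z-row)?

261/4

Ratio test on column r — row 1: (29/4)/1 = 29/4; row 2: entry -1 ≤ 0; row 3: entry -1 ≤ 0. Minimum is 29/4 at row 1 (q leaves); pivot element 1.
Pivot on row 1; the Z-row RHS becomes 29 − (-5)·(29/4) = 261/4.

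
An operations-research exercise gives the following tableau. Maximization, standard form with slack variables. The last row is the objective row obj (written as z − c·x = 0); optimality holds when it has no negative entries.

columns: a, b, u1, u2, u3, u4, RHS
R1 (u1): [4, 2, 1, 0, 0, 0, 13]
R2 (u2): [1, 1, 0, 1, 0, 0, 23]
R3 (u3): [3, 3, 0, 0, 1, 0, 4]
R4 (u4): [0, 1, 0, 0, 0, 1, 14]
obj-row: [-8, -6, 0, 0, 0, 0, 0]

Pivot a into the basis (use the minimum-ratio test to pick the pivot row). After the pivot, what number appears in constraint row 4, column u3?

0

Ratio test on column a — row 1: 13/4 = 13/4; row 2: 23/1 = 23; row 3: 4/3 = 4/3; row 4: entry 0 ≤ 0. Minimum is 4/3 at row 3 (u3 leaves); pivot element 3.
Divide row 3 by 3; eliminate column a from the other rows.
Row 4 update in column u3: 0 − 0·(1/3) = 0.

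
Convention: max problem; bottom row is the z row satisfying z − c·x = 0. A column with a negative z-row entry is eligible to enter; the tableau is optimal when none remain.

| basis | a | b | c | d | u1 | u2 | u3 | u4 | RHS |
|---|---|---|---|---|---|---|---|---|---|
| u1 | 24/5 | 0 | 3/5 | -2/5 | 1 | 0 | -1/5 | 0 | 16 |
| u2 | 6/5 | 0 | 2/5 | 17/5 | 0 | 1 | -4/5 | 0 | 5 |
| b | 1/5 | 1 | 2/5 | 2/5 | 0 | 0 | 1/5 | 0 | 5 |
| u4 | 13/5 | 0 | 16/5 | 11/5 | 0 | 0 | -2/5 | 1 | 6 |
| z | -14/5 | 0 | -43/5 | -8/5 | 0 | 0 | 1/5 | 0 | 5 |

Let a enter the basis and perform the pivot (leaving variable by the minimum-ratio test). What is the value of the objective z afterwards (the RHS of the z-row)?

149/13

Ratio test on column a — row 1: 16/(24/5) = 10/3; row 2: 5/(6/5) = 25/6; row 3: 5/(1/5) = 25; row 4: 6/(13/5) = 30/13. Minimum is 30/13 at row 4 (u4 leaves); pivot element 13/5.
Pivot on row 4; the z-row RHS becomes 5 − (-14/5)·(30/13) = 149/13.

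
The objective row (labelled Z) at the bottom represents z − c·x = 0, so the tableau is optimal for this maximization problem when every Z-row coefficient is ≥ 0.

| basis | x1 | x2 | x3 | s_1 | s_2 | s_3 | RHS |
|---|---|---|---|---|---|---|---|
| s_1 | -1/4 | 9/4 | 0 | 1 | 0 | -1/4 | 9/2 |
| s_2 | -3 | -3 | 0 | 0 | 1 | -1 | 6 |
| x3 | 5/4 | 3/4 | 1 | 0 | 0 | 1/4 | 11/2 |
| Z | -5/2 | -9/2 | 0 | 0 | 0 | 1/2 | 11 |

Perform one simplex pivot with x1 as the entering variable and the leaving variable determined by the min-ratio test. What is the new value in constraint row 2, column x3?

12/5

Ratio test on column x1 — row 1: entry -1/4 ≤ 0; row 2: entry -3 ≤ 0; row 3: (11/2)/(5/4) = 22/5. Minimum is 22/5 at row 3 (x3 leaves); pivot element 5/4.
Divide row 3 by 5/4; eliminate column x1 from the other rows.
Row 2 update in column x3: 0 − (-3)·(4/5) = 12/5.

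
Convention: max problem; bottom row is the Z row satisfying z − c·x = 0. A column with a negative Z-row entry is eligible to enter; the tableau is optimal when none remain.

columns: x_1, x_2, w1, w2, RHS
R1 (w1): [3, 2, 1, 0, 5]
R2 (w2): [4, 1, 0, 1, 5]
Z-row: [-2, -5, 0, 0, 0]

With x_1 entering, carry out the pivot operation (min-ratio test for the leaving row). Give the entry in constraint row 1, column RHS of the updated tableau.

Ratio test on column x_1 — row 1: 5/3 = 5/3; row 2: 5/4 = 5/4. Minimum is 5/4 at row 2 (w2 leaves); pivot element 4.
Divide row 2 by 4; eliminate column x_1 from the other rows.
Row 1 update in column RHS: 5 − 3·(5/4) = 5/4.

5/4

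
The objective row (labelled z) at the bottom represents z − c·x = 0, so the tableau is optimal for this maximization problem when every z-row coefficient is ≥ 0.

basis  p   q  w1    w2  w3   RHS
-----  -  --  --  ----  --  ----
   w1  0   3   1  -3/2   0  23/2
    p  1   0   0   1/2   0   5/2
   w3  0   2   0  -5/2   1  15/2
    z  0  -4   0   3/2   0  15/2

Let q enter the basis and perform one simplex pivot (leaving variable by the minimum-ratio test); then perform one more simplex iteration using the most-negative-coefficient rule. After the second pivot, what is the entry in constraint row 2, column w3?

Ratio test on column q — row 1: (23/2)/3 = 23/6; row 2: entry 0 ≤ 0; row 3: (15/2)/2 = 15/4. Minimum is 15/4 at row 3 (w3 leaves); pivot element 2.
Divide row 3 by 2; eliminate column q from the other rows.
Second iteration: most negative z-row entry is -7/2 in column w2, so w2 enters.
Ratio test on column w2 — row 1: (1/4)/(9/4) = 1/9; row 2: (5/2)/(1/2) = 5; row 3: entry -5/4 ≤ 0. Minimum is 1/9 at row 1 (w1 leaves); pivot element 9/4.
Divide row 1 by 9/4; eliminate column w2 from the other rows.
After both pivots, the entry at constraint row 2, column w3 is 1/3.

1/3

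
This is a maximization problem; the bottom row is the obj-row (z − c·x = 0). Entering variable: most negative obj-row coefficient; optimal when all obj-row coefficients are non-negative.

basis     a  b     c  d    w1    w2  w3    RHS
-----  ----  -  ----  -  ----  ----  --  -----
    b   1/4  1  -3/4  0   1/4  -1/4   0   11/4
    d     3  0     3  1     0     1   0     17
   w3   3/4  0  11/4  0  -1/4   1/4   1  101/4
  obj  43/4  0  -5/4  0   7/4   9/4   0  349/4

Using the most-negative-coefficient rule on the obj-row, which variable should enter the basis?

c

Negative obj-row entries: c: -5/4.
The most negative is -5/4 in column c, so c enters.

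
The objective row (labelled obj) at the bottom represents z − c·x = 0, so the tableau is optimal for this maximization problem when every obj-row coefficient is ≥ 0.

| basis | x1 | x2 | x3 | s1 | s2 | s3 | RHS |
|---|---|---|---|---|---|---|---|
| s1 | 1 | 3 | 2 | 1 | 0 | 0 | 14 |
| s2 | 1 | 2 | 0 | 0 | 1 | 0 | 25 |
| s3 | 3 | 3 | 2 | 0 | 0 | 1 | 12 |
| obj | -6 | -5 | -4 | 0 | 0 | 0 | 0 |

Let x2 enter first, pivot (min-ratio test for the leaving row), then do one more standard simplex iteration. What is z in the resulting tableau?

24

Ratio test on column x2 — row 1: 14/3 = 14/3; row 2: 25/2 = 25/2; row 3: 12/3 = 4. Minimum is 4 at row 3 (s3 leaves); pivot element 3.
Pivot on row 3; the obj-row RHS becomes 0 − (-5)·4 = 20.
Next entering variable (most negative obj-row entry -1): x1.
Ratio test on column x1 — row 1: entry -2 ≤ 0; row 2: entry -1 ≤ 0; row 3: 4/1 = 4. Minimum is 4 at row 3 (x2 leaves); pivot element 1.
After the second pivot the obj-row RHS is 20 − (-1)·4 = 24.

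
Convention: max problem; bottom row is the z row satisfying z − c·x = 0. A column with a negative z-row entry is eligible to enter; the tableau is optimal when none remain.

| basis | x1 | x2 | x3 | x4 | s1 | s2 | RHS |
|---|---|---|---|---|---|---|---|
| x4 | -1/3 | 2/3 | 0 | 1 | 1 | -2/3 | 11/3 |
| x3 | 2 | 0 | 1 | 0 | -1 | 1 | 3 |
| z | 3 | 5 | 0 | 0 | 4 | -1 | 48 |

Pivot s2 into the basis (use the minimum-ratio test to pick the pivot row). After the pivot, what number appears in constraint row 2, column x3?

1

Ratio test on column s2 — row 1: entry -2/3 ≤ 0; row 2: 3/1 = 3. Minimum is 3 at row 2 (x3 leaves); pivot element 1.
Divide row 2 by 1; eliminate column s2 from the other rows.
In the new row 2, the x3 entry is the old entry divided by the pivot: 1/1 = 1.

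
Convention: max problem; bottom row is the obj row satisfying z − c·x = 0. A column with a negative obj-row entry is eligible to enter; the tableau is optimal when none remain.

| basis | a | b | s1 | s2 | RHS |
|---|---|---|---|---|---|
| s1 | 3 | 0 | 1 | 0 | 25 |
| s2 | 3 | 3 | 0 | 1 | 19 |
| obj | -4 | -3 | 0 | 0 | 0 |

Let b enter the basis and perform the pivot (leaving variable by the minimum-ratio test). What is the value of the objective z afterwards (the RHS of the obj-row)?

Ratio test on column b — row 1: entry 0 ≤ 0; row 2: 19/3 = 19/3. Minimum is 19/3 at row 2 (s2 leaves); pivot element 3.
Pivot on row 2; the obj-row RHS becomes 0 − (-3)·(19/3) = 19.

19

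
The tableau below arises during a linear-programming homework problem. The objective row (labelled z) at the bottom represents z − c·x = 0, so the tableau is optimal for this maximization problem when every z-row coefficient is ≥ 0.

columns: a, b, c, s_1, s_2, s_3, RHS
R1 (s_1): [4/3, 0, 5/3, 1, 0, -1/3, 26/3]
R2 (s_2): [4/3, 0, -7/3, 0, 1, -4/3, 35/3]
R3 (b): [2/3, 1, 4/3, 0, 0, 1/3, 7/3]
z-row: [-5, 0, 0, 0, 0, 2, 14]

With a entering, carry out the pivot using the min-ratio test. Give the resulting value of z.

Ratio test on column a — row 1: (26/3)/(4/3) = 13/2; row 2: (35/3)/(4/3) = 35/4; row 3: (7/3)/(2/3) = 7/2. Minimum is 7/2 at row 3 (b leaves); pivot element 2/3.
Pivot on row 3; the z-row RHS becomes 14 − (-5)·(7/2) = 63/2.

63/2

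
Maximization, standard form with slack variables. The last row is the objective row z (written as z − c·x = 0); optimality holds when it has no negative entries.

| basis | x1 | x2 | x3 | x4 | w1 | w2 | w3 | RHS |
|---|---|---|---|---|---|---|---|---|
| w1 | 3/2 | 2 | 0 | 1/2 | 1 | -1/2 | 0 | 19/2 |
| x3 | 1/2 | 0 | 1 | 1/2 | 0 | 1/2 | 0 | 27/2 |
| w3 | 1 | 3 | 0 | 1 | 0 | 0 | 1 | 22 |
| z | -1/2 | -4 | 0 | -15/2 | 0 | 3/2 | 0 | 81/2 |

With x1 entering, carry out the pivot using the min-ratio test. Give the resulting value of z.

Ratio test on column x1 — row 1: (19/2)/(3/2) = 19/3; row 2: (27/2)/(1/2) = 27; row 3: 22/1 = 22. Minimum is 19/3 at row 1 (w1 leaves); pivot element 3/2.
Pivot on row 1; the z-row RHS becomes 81/2 − (-1/2)·(19/3) = 131/3.

131/3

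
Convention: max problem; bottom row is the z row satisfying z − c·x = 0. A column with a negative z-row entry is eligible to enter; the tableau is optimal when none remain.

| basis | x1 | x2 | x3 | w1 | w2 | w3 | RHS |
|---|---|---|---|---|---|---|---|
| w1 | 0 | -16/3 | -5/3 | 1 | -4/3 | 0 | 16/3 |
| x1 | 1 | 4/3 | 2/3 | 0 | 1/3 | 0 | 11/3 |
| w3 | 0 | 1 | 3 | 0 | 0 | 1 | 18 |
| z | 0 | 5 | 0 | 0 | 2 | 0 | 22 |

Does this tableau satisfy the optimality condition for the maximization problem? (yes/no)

yes

Every z-row coefficient is ≥ 0, so the tableau is optimal.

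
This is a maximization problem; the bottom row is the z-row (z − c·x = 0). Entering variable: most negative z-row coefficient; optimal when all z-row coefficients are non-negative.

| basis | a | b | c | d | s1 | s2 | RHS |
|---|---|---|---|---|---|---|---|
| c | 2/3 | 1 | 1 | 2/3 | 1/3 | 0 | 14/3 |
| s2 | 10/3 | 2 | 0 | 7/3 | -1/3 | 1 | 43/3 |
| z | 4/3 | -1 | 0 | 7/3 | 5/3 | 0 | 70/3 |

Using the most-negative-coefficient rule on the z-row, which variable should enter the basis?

b

Negative z-row entries: b: -1.
The most negative is -1 in column b, so b enters.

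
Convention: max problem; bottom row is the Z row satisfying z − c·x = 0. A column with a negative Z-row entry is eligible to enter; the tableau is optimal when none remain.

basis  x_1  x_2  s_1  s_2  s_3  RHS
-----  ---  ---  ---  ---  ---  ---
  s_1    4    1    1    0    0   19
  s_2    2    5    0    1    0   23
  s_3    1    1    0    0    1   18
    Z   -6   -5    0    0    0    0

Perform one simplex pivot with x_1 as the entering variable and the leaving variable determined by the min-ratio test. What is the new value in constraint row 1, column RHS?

Ratio test on column x_1 — row 1: 19/4 = 19/4; row 2: 23/2 = 23/2; row 3: 18/1 = 18. Minimum is 19/4 at row 1 (s_1 leaves); pivot element 4.
Divide row 1 by 4; eliminate column x_1 from the other rows.
In the new row 1, the RHS entry is the old entry divided by the pivot: 19/4 = 19/4.

19/4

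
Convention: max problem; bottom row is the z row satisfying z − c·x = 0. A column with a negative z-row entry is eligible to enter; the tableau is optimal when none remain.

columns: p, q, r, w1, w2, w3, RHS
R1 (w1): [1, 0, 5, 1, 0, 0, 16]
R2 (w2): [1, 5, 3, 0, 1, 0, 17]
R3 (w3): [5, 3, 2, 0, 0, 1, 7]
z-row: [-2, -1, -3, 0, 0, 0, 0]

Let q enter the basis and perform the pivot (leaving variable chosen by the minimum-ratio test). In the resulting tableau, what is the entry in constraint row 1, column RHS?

16

Ratio test on column q — row 1: entry 0 ≤ 0; row 2: 17/5 = 17/5; row 3: 7/3 = 7/3. Minimum is 7/3 at row 3 (w3 leaves); pivot element 3.
Divide row 3 by 3; eliminate column q from the other rows.
Row 1 update in column RHS: 16 − 0·(7/3) = 16.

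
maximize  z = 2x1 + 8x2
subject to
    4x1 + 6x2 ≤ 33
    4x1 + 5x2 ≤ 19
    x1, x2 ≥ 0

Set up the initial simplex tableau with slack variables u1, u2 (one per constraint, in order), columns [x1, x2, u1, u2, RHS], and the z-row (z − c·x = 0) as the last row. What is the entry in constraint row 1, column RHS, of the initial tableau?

33

The RHS of constraint 1 is b_1 = 33.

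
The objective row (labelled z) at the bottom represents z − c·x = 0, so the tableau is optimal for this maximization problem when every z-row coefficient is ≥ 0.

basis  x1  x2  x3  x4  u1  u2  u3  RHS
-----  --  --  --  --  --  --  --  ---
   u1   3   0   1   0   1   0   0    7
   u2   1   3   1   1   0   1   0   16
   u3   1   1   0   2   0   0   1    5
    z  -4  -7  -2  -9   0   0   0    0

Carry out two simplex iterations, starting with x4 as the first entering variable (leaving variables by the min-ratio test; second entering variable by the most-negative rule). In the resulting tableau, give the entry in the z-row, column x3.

Ratio test on column x4 — row 1: entry 0 ≤ 0; row 2: 16/1 = 16; row 3: 5/2 = 5/2. Minimum is 5/2 at row 3 (u3 leaves); pivot element 2.
Divide row 3 by 2; eliminate column x4 from the other rows.
Second iteration: most negative z-row entry is -5/2 in column x2, so x2 enters.
Ratio test on column x2 — row 1: entry 0 ≤ 0; row 2: (27/2)/(5/2) = 27/5; row 3: (5/2)/(1/2) = 5. Minimum is 5 at row 3 (x4 leaves); pivot element 1/2.
Divide row 3 by 1/2; eliminate column x2 from the other rows.
After both pivots, the entry at the z-row, column x3 is -2.

-2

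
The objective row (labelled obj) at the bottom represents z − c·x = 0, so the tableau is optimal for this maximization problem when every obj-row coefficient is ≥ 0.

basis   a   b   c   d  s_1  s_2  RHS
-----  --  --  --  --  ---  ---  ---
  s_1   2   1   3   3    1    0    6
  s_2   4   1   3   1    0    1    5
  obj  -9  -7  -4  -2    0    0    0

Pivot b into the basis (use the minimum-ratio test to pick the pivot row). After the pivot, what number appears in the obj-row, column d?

5

Ratio test on column b — row 1: 6/1 = 6; row 2: 5/1 = 5. Minimum is 5 at row 2 (s_2 leaves); pivot element 1.
Divide row 2 by 1; eliminate column b from the other rows.
obj-row update in column d: -2 − (-7)·1 = 5.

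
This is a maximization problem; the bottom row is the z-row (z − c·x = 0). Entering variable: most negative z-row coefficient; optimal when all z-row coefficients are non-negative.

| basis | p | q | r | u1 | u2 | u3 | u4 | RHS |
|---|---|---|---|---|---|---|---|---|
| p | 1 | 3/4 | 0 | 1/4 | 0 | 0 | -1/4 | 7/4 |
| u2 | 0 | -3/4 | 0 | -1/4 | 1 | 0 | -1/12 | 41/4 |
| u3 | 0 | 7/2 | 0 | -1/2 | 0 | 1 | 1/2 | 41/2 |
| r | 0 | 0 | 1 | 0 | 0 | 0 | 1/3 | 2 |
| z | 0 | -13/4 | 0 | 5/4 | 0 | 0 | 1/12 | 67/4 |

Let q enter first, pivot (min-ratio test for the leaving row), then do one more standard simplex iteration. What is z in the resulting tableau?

91/3

Ratio test on column q — row 1: (7/4)/(3/4) = 7/3; row 2: entry -3/4 ≤ 0; row 3: (41/2)/(7/2) = 41/7; row 4: entry 0 ≤ 0. Minimum is 7/3 at row 1 (p leaves); pivot element 3/4.
Pivot on row 1; the z-row RHS becomes 67/4 − (-13/4)·(7/3) = 73/3.
Next entering variable (most negative z-row entry -1): u4.
Ratio test on column u4 — row 1: entry -1/3 ≤ 0; row 2: entry -1/3 ≤ 0; row 3: (37/3)/(5/3) = 37/5; row 4: 2/(1/3) = 6. Minimum is 6 at row 4 (r leaves); pivot element 1/3.
After the second pivot the z-row RHS is 73/3 − (-1)·6 = 91/3.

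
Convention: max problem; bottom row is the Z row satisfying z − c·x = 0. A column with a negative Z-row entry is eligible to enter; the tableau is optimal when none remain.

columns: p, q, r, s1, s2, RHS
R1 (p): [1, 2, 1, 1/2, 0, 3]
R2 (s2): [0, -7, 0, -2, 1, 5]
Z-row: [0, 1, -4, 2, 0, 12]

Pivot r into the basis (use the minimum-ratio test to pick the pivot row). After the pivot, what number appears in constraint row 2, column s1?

Ratio test on column r — row 1: 3/1 = 3; row 2: entry 0 ≤ 0. Minimum is 3 at row 1 (p leaves); pivot element 1.
Divide row 1 by 1; eliminate column r from the other rows.
Row 2 update in column s1: -2 − 0·(1/2) = -2.

-2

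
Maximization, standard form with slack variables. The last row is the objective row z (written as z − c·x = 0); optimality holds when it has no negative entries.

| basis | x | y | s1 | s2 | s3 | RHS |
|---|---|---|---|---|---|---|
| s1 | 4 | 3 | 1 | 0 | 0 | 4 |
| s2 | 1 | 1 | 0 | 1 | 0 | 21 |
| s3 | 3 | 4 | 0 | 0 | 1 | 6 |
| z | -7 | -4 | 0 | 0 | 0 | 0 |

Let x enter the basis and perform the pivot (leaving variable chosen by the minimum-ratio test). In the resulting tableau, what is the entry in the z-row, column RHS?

Ratio test on column x — row 1: 4/4 = 1; row 2: 21/1 = 21; row 3: 6/3 = 2. Minimum is 1 at row 1 (s1 leaves); pivot element 4.
Divide row 1 by 4; eliminate column x from the other rows.
z-row update in column RHS: 0 − (-7)·1 = 7.

7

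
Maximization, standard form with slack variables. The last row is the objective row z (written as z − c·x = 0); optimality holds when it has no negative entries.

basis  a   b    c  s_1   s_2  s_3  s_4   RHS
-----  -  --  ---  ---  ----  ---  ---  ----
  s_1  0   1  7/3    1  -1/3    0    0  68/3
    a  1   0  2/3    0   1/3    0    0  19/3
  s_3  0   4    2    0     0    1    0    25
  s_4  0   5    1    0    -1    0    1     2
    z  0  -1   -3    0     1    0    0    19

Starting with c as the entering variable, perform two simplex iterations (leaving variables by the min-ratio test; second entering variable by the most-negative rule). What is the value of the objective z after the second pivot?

Ratio test on column c — row 1: (68/3)/(7/3) = 68/7; row 2: (19/3)/(2/3) = 19/2; row 3: 25/2 = 25/2; row 4: 2/1 = 2. Minimum is 2 at row 4 (s_4 leaves); pivot element 1.
Pivot on row 4; the z-row RHS becomes 19 − (-3)·2 = 25.
Next entering variable (most negative z-row entry -2): s_2.
Ratio test on column s_2 — row 1: 18/2 = 9; row 2: 5/1 = 5; row 3: 21/2 = 21/2; row 4: entry -1 ≤ 0. Minimum is 5 at row 2 (a leaves); pivot element 1.
After the second pivot the z-row RHS is 25 − (-2)·5 = 35.

35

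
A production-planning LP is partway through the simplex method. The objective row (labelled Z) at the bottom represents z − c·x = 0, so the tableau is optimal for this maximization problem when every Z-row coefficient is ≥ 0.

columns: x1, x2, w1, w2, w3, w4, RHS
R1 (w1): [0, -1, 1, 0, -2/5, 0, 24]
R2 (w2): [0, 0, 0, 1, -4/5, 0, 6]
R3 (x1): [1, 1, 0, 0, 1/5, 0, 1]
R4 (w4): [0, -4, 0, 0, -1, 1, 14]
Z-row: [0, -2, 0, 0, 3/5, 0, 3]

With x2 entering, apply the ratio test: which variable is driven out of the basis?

Column x2 entries and ratios — w1: -1 ≤ 0, skip; w2: 0 ≤ 0, skip; x1: 1/1 = 1; w4: -4 ≤ 0, skip.
Smallest ratio is 1 in the row of x1, so x1 leaves.

x1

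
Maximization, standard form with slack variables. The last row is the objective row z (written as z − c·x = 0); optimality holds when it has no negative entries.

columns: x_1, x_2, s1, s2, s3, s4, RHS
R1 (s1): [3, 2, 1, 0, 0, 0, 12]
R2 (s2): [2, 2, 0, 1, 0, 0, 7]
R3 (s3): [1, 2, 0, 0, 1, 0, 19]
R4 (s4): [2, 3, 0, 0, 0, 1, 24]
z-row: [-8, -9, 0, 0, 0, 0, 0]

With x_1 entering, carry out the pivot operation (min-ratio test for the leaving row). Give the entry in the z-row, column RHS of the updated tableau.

Ratio test on column x_1 — row 1: 12/3 = 4; row 2: 7/2 = 7/2; row 3: 19/1 = 19; row 4: 24/2 = 12. Minimum is 7/2 at row 2 (s2 leaves); pivot element 2.
Divide row 2 by 2; eliminate column x_1 from the other rows.
z-row update in column RHS: 0 − (-8)·(7/2) = 28.

28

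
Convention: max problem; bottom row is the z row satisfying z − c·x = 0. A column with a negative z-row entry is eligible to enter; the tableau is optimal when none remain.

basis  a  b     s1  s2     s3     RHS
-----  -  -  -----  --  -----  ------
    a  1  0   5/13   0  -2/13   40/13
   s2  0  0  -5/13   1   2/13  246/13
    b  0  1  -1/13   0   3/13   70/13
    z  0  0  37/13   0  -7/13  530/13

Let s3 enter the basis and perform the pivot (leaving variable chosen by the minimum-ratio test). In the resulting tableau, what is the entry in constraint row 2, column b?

-2/3

Ratio test on column s3 — row 1: entry -2/13 ≤ 0; row 2: (246/13)/(2/13) = 123; row 3: (70/13)/(3/13) = 70/3. Minimum is 70/3 at row 3 (b leaves); pivot element 3/13.
Divide row 3 by 3/13; eliminate column s3 from the other rows.
Row 2 update in column b: 0 − (2/13)·(13/3) = -2/3.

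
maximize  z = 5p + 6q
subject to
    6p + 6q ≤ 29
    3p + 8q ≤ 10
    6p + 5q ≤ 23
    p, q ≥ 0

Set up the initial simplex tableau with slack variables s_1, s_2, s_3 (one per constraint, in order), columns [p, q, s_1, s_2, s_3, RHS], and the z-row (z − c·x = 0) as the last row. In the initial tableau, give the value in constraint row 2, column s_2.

1

Slack s_2 belongs to constraint 2; its column is the unit vector e_2, so the entry in row 2 is 1.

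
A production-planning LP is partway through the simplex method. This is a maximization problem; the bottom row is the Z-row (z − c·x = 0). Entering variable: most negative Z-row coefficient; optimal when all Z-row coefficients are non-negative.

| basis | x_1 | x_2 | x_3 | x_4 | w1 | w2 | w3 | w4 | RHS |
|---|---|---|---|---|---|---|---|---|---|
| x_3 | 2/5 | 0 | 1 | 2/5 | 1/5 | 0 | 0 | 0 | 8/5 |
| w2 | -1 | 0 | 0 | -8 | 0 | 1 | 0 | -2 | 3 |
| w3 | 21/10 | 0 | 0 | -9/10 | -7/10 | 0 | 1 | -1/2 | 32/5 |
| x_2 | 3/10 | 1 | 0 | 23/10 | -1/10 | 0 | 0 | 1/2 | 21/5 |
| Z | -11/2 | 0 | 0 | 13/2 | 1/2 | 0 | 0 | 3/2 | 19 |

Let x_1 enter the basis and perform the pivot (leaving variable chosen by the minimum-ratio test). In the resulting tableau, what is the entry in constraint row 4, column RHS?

Ratio test on column x_1 — row 1: (8/5)/(2/5) = 4; row 2: entry -1 ≤ 0; row 3: (32/5)/(21/10) = 64/21; row 4: (21/5)/(3/10) = 14. Minimum is 64/21 at row 3 (w3 leaves); pivot element 21/10.
Divide row 3 by 21/10; eliminate column x_1 from the other rows.
Row 4 update in column RHS: 21/5 − (3/10)·(64/21) = 23/7.

23/7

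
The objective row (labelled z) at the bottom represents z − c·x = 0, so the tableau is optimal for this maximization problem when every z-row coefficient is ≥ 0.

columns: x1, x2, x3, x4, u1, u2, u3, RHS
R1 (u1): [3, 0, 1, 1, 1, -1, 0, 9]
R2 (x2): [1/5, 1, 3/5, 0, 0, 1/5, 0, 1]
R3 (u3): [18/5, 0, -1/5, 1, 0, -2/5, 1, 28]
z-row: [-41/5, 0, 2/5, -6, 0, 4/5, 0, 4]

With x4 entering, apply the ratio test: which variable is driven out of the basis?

Column x4 entries and ratios — u1: 9/1 = 9; x2: 0 ≤ 0, skip; u3: 28/1 = 28.
Smallest ratio is 9 in the row of u1, so u1 leaves.

u1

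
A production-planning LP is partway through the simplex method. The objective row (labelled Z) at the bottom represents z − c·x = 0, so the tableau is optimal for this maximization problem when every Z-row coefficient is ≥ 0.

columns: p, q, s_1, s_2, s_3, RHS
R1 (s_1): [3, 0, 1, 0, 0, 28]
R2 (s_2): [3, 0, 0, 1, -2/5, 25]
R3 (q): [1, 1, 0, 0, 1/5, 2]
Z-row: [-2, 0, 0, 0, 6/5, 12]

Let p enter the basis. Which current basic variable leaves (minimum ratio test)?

Column p entries and ratios — s_1: 28/3 = 28/3; s_2: 25/3 = 25/3; q: 2/1 = 2.
Smallest ratio is 2 in the row of q, so q leaves.

q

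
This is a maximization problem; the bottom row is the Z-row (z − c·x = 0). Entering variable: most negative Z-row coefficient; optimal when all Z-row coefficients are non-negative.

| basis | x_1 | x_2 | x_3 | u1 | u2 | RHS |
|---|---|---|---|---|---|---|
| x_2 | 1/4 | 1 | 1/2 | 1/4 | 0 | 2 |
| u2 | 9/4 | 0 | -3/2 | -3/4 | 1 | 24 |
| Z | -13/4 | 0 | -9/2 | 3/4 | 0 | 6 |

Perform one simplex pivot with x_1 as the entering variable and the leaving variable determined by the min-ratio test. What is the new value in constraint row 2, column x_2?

-9

Ratio test on column x_1 — row 1: 2/(1/4) = 8; row 2: 24/(9/4) = 32/3. Minimum is 8 at row 1 (x_2 leaves); pivot element 1/4.
Divide row 1 by 1/4; eliminate column x_1 from the other rows.
Row 2 update in column x_2: 0 − (9/4)·4 = -9.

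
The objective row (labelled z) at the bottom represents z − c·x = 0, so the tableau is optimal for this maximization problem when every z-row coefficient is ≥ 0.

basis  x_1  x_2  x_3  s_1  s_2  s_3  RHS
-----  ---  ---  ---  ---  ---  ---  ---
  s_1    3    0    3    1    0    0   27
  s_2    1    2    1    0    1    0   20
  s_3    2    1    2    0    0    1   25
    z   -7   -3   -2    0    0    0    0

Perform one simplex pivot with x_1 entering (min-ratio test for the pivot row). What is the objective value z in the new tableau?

63

Ratio test on column x_1 — row 1: 27/3 = 9; row 2: 20/1 = 20; row 3: 25/2 = 25/2. Minimum is 9 at row 1 (s_1 leaves); pivot element 3.
Pivot on row 1; the z-row RHS becomes 0 − (-7)·9 = 63.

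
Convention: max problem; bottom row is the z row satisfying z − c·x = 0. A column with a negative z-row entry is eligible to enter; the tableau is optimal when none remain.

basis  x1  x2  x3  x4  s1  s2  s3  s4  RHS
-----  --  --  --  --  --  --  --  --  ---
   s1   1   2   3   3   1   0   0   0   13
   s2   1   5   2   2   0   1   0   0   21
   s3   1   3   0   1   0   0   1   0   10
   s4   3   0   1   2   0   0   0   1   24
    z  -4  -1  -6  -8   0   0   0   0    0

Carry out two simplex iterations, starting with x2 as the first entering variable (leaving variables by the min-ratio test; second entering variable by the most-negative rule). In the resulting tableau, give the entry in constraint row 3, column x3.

Ratio test on column x2 — row 1: 13/2 = 13/2; row 2: 21/5 = 21/5; row 3: 10/3 = 10/3; row 4: entry 0 ≤ 0. Minimum is 10/3 at row 3 (s3 leaves); pivot element 3.
Divide row 3 by 3; eliminate column x2 from the other rows.
Second iteration: most negative z-row entry is -23/3 in column x4, so x4 enters.
Ratio test on column x4 — row 1: (19/3)/(7/3) = 19/7; row 2: (13/3)/(1/3) = 13; row 3: (10/3)/(1/3) = 10; row 4: 24/2 = 12. Minimum is 19/7 at row 1 (s1 leaves); pivot element 7/3.
Divide row 1 by 7/3; eliminate column x4 from the other rows.
After both pivots, the entry at constraint row 3, column x3 is -3/7.

-3/7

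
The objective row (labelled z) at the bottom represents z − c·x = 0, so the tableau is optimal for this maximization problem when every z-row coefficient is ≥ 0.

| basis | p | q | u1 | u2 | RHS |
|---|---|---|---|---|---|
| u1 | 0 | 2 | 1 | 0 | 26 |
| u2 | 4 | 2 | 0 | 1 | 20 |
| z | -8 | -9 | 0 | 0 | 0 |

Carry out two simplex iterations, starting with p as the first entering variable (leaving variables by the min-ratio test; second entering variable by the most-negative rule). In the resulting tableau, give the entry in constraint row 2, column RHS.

10

Ratio test on column p — row 1: entry 0 ≤ 0; row 2: 20/4 = 5. Minimum is 5 at row 2 (u2 leaves); pivot element 4.
Divide row 2 by 4; eliminate column p from the other rows.
Second iteration: most negative z-row entry is -5 in column q, so q enters.
Ratio test on column q — row 1: 26/2 = 13; row 2: 5/(1/2) = 10. Minimum is 10 at row 2 (p leaves); pivot element 1/2.
Divide row 2 by 1/2; eliminate column q from the other rows.
After both pivots, the entry at constraint row 2, column RHS is 10.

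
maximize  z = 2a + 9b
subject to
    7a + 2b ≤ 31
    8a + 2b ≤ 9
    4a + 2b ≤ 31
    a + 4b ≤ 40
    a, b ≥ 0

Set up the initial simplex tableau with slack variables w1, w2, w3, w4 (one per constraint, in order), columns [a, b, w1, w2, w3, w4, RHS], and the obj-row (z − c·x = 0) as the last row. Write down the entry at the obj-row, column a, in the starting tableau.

The obj-row carries the negated objective coefficients: the a entry is -2.

-2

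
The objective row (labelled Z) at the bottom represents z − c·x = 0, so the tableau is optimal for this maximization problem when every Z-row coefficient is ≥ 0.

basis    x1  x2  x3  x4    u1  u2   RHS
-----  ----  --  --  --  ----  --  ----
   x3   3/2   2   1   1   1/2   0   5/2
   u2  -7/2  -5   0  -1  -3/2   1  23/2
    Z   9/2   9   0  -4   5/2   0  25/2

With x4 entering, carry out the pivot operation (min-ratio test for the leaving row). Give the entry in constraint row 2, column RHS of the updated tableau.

14

Ratio test on column x4 — row 1: (5/2)/1 = 5/2; row 2: entry -1 ≤ 0. Minimum is 5/2 at row 1 (x3 leaves); pivot element 1.
Divide row 1 by 1; eliminate column x4 from the other rows.
Row 2 update in column RHS: 23/2 − (-1)·(5/2) = 14.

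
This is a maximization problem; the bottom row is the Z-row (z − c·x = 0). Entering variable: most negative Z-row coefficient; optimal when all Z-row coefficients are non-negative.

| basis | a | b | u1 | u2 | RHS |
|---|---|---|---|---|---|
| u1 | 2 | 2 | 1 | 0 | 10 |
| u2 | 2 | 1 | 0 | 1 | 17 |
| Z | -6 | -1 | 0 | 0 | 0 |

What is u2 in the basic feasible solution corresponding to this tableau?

17

u2 is basic (row 2); its value is the RHS of that row, 17.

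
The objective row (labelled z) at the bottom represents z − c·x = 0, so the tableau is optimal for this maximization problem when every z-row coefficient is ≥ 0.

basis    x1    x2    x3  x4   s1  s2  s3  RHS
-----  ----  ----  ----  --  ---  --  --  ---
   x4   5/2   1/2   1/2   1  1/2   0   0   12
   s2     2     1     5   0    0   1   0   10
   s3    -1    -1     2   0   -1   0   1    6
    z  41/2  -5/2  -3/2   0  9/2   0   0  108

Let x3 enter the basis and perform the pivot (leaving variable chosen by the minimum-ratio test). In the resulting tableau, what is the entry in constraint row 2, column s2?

1/5

Ratio test on column x3 — row 1: 12/(1/2) = 24; row 2: 10/5 = 2; row 3: 6/2 = 3. Minimum is 2 at row 2 (s2 leaves); pivot element 5.
Divide row 2 by 5; eliminate column x3 from the other rows.
In the new row 2, the s2 entry is the old entry divided by the pivot: 1/5 = 1/5.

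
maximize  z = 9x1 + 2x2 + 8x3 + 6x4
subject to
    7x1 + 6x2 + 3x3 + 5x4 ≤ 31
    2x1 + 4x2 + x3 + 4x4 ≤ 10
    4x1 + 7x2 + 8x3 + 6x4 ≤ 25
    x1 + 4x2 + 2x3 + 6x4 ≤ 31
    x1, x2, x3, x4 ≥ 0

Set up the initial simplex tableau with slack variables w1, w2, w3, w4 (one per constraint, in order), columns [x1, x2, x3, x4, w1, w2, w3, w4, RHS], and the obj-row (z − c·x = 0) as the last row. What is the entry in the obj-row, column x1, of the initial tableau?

The obj-row carries the negated objective coefficients: the x1 entry is -9.

-9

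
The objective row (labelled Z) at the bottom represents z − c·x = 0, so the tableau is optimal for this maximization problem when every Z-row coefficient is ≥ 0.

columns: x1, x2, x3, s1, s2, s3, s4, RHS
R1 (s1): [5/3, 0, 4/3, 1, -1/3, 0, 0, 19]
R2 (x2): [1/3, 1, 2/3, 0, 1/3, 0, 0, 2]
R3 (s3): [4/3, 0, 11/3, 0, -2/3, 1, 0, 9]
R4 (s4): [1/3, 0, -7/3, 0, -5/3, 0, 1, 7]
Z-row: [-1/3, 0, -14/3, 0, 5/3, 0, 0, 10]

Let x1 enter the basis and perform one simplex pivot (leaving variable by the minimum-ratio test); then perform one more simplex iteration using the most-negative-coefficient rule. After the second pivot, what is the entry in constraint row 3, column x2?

-4

Ratio test on column x1 — row 1: 19/(5/3) = 57/5; row 2: 2/(1/3) = 6; row 3: 9/(4/3) = 27/4; row 4: 7/(1/3) = 21. Minimum is 6 at row 2 (x2 leaves); pivot element 1/3.
Divide row 2 by 1/3; eliminate column x1 from the other rows.
Second iteration: most negative Z-row entry is -4 in column x3, so x3 enters.
Ratio test on column x3 — row 1: entry -2 ≤ 0; row 2: 6/2 = 3; row 3: 1/1 = 1; row 4: entry -3 ≤ 0. Minimum is 1 at row 3 (s3 leaves); pivot element 1.
Divide row 3 by 1; eliminate column x3 from the other rows.
After both pivots, the entry at constraint row 3, column x2 is -4.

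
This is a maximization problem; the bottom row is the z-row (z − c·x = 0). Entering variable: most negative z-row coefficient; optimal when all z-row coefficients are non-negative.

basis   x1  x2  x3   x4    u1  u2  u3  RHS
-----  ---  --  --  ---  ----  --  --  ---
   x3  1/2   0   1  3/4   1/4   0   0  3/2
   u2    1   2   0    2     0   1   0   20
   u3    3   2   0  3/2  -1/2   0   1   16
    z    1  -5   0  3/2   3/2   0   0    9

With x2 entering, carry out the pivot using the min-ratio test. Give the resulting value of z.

49

Ratio test on column x2 — row 1: entry 0 ≤ 0; row 2: 20/2 = 10; row 3: 16/2 = 8. Minimum is 8 at row 3 (u3 leaves); pivot element 2.
Pivot on row 3; the z-row RHS becomes 9 − (-5)·8 = 49.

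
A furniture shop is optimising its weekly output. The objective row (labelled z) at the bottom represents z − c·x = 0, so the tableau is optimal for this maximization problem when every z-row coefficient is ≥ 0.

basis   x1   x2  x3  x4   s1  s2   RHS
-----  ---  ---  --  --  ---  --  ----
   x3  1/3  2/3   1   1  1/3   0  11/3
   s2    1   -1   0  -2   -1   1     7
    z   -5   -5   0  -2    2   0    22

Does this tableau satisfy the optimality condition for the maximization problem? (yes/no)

The z-row has a negative entry -5 in column x1, so it is not optimal.

no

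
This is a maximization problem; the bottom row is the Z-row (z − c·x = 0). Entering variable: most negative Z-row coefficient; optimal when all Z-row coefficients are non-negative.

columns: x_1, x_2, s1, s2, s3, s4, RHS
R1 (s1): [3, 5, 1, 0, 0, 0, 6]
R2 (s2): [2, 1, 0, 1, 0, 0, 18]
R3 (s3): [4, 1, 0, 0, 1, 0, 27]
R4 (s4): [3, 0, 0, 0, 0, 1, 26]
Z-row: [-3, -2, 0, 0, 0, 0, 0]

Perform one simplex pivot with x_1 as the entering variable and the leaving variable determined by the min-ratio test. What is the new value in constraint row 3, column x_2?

Ratio test on column x_1 — row 1: 6/3 = 2; row 2: 18/2 = 9; row 3: 27/4 = 27/4; row 4: 26/3 = 26/3. Minimum is 2 at row 1 (s1 leaves); pivot element 3.
Divide row 1 by 3; eliminate column x_1 from the other rows.
Row 3 update in column x_2: 1 − 4·(5/3) = -17/3.

-17/3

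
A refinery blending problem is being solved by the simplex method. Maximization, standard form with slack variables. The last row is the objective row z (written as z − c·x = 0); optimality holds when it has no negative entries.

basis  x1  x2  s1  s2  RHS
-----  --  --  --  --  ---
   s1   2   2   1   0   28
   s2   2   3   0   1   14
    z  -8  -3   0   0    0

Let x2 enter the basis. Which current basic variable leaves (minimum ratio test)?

s2

Column x2 entries and ratios — s1: 28/2 = 14; s2: 14/3 = 14/3.
Smallest ratio is 14/3 in the row of s2, so s2 leaves.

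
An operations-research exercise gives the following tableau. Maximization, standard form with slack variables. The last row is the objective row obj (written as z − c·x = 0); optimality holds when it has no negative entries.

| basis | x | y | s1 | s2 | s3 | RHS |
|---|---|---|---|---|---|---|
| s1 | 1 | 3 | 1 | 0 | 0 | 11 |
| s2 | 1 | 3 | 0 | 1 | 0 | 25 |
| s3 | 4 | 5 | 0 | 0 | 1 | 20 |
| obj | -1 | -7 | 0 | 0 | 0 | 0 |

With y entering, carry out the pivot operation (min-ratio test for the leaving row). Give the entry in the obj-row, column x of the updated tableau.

Ratio test on column y — row 1: 11/3 = 11/3; row 2: 25/3 = 25/3; row 3: 20/5 = 4. Minimum is 11/3 at row 1 (s1 leaves); pivot element 3.
Divide row 1 by 3; eliminate column y from the other rows.
obj-row update in column x: -1 − (-7)·(1/3) = 4/3.

4/3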